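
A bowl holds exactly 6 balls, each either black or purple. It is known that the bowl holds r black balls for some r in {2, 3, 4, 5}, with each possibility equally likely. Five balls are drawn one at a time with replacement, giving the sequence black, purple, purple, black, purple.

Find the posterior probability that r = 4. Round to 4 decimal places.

The likelihood of the observed sequence under each hypothesis: P(data | r = 2) = (2/6)(4/6)(4/6)(2/6)(4/6) = 0.032922; P(data | r = 3) = (3/6)(3/6)(3/6)(3/6)(3/6) = 0.03125; P(data | r = 4) = (4/6)(2/6)(2/6)(4/6)(2/6) = 0.016461; P(data | r = 5) = (5/6)(1/6)(1/6)(5/6)(1/6) = 0.003215.
Weighting by the prior gives 1/4 · 0.032922 = 0.0082305, 1/4 · 0.03125 = 0.0078125, 1/4 · 0.016461 = 0.0041152, 1/4 · 0.003215 = 0.00080376; summing to 0.020962.
So P(r = 4 | data) = (0.0041152) / (0.020962) = 0.19632.

0.1963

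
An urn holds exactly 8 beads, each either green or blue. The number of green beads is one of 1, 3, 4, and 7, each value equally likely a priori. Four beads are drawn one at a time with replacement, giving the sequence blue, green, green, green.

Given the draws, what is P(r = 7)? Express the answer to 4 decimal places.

The likelihood of the observed sequence under each hypothesis: P(data | r = 1) = (7/8)(1/8)(1/8)(1/8) = 0.001709; P(data | r = 3) = (5/8)(3/8)(3/8)(3/8) = 0.032959; P(data | r = 4) = (4/8)(4/8)(4/8)(4/8) = 0.0625; P(data | r = 7) = (1/8)(7/8)(7/8)(7/8) = 0.08374.
Weighting by the prior gives 1/4 · 0.001709 = 0.00042725, 1/4 · 0.032959 = 0.0082397, 1/4 · 0.0625 = 0.015625, 1/4 · 0.08374 = 0.020935; with total 0.045227.
By Bayes' rule, P(r = 7 | data) = (0.020935) / (0.045227) = 0.46289.

0.4629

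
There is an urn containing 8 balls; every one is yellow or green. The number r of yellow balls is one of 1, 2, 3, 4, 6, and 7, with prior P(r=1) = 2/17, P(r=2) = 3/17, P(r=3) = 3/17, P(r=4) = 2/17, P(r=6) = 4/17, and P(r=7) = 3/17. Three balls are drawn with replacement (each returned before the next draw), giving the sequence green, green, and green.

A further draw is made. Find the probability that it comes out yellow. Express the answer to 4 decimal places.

Compute the likelihood of the observed sequence for each case: P(data | r = 1) = (7/8)(7/8)(7/8) = 0.66992; P(data | r = 2) = (6/8)(6/8)(6/8) = 0.42188; P(data | r = 3) = (5/8)(5/8)(5/8) = 0.24414; P(data | r = 4) = (4/8)(4/8)(4/8) = 0.125; P(data | r = 6) = (2/8)(2/8)(2/8) = 0.015625; P(data | r = 7) = (1/8)(1/8)(1/8) = 0.0019531.
Multiplying each by its prior: 2/17 · 0.66992 = 0.078814, 3/17 · 0.42188 = 0.074449, 3/17 · 0.24414 = 0.043084, 2/17 · 0.125 = 0.014706, 4/17 · 0.015625 = 0.0036765, 3/17 · 0.0019531 = 0.00034467; these sum to 0.21507.
Normalising, the posterior is P(r = 1 | data) = 0.36645, P(r = 2 | data) = 0.34615, P(r = 3 | data) = 0.20032, P(r = 4 | data) = 0.068376, P(r = 6 | data) = 0.017094, P(r = 7 | data) = 0.0016026.
So P(yellow next | data) = Σ P(yellow next | H) P(H | data) = (1/8)(0.36645) + (1/4)(0.34615) + (3/8)(0.20032) + (1/2)(0.068376) + (3/4)(0.017094) + (7/8)(0.0016026) = 0.25588.

0.2559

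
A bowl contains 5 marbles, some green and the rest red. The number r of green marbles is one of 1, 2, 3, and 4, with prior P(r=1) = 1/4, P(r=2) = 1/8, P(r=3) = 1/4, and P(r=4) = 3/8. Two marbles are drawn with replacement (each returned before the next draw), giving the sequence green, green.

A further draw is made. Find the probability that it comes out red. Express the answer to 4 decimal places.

0.2889

For each hypothesis, P(data | H) works out to: P(data | r = 1) = (1/5)(1/5) = 1/25; P(data | r = 2) = (2/5)(2/5) = 4/25; P(data | r = 3) = (3/5)(3/5) = 9/25; P(data | r = 4) = (4/5)(4/5) = 16/25.
Weighting by the prior gives 1/4 · 1/25 = 1/100, 1/8 · 4/25 = 1/50, 1/4 · 9/25 = 9/100, 3/8 · 16/25 = 6/25; summing to 9/25.
Dividing through by the total gives posterior P(r = 1 | data) = 1/36, P(r = 2 | data) = 1/18, P(r = 3 | data) = 1/4, P(r = 4 | data) = 2/3.
Averaging over the posterior, P(red next | data) = (4/5)(1/36) + (3/5)(1/18) + (2/5)(1/4) + (1/5)(2/3) = 13/45.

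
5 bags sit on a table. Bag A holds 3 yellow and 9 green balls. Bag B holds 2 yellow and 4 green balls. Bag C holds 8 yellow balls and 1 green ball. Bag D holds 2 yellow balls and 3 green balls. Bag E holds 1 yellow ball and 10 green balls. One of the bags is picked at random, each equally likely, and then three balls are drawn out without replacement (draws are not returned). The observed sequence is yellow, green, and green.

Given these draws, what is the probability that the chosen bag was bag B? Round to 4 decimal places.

The likelihood of the observed sequence under each hypothesis: P(data | bag A) = (3/12)(9/11)(8/10) = 9/55; P(data | bag B) = (2/6)(4/5)(3/4) = 1/5; P(data | bag C) = (8/9)(1/8)(0/7) = 0; P(data | bag D) = (2/5)(3/4)(2/3) = 1/5; P(data | bag E) = (1/11)(10/10)(9/9) = 1/11.
Weighting by the prior gives 1/5 · 9/55 = 9/275, 1/5 · 1/5 = 1/25, 1/5 · 0 = 0, 1/5 · 1/5 = 1/25, 1/5 · 1/11 = 1/55; summing to 36/275.
Hence P(bag B | data) = (1/25) / (36/275) = 11/36.

0.3056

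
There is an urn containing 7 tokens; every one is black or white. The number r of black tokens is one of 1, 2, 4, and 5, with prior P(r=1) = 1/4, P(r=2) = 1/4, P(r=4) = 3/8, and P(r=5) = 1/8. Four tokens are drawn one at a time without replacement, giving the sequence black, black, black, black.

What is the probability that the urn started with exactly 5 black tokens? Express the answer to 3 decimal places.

0.625

Under each hypothesis, the probability of the observed sequence is: P(data | r = 1) = (1/7)(0/6) = 0; P(data | r = 2) = (2/7)(1/6)(0/5) = 0; P(data | r = 4) = (4/7)(3/6)(2/5)(1/4) = 1/35; P(data | r = 5) = (5/7)(4/6)(3/5)(2/4) = 1/7.
Weighting by the prior gives 1/4 · 0 = 0, 1/4 · 0 = 0, 3/8 · 1/35 = 3/280, 1/8 · 1/7 = 1/56; with total 1/35.
So P(r = 5 | data) = (1/56) / (1/35) = 5/8.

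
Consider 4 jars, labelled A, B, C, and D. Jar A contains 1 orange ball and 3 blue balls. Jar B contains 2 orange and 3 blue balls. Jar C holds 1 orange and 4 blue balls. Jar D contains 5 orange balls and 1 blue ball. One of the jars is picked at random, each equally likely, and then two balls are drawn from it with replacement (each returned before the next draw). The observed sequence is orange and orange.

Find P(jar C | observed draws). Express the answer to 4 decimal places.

Compute the likelihood of the observed sequence for each case: P(data | jar A) = (1/4)(1/4) = 0.0625; P(data | jar B) = (2/5)(2/5) = 0.16; P(data | jar C) = (1/5)(1/5) = 0.04; P(data | jar D) = (5/6)(5/6) = 0.69444.
Weighting by the prior gives 1/4 · 0.0625 = 0.015625, 1/4 · 0.16 = 0.04, 1/4 · 0.04 = 0.01, 1/4 · 0.69444 = 0.17361; these sum to 0.23924.
Hence P(jar C | data) = (0.01) / (0.23924) = 0.0418.

0.0418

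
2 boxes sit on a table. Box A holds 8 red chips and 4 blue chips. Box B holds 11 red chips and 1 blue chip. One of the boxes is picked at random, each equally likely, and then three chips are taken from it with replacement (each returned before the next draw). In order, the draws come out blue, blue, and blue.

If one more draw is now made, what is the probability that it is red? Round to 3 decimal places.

For each hypothesis, P(data | H) works out to: P(data | box A) = (4/12)(4/12)(4/12) = 0.037037; P(data | box B) = (1/12)(1/12)(1/12) = 0.0005787.
The prior-weighted likelihoods are 1/2 · 0.037037 = 0.018519, 1/2 · 0.0005787 = 0.00028935; with total 0.018808.
The posterior is then P(box A | data) = 0.98462, P(box B | data) = 0.015385.
So P(red next | data) = Σ P(red next | H) P(H | data) = (2/3)(0.98462) + (11/12)(0.015385) = 0.67051.

0.671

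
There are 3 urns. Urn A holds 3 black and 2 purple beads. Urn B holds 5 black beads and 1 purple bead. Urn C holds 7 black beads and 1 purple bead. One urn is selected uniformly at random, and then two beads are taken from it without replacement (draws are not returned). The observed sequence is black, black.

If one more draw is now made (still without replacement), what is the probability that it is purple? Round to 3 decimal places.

The likelihood of the observed sequence under each hypothesis: P(data | urn A) = (3/5)(2/4) = 3/10; P(data | urn B) = (5/6)(4/5) = 2/3; P(data | urn C) = (7/8)(6/7) = 3/4.
The prior-weighted likelihoods are 1/3 · 3/10 = 1/10, 1/3 · 2/3 = 2/9, 1/3 · 3/4 = 1/4; these sum to 103/180.
The posterior is then P(urn A | data) = 18/103, P(urn B | data) = 40/103, P(urn C | data) = 45/103.
The predictive probability is P(purple next | data) = (2/3)(18/103) + (1/4)(40/103) + (1/6)(45/103) = 59/206.

0.286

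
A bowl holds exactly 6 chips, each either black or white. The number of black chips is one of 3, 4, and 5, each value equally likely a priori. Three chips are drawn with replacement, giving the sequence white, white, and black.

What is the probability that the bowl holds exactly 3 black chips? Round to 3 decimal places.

0.563

The likelihood of the observed sequence under each hypothesis: P(data | r = 3) = (3/6)(3/6)(3/6) = 1/8; P(data | r = 4) = (2/6)(2/6)(4/6) = 2/27; P(data | r = 5) = (1/6)(1/6)(5/6) = 5/216.
The prior-weighted likelihoods are 1/3 · 1/8 = 1/24, 1/3 · 2/27 = 2/81, 1/3 · 5/216 = 5/648; these sum to 2/27.
Hence P(r = 3 | data) = (1/24) / (2/27) = 9/16.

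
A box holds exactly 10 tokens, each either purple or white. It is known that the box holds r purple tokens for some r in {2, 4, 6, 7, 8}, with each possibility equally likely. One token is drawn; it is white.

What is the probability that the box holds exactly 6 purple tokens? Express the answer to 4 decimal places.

For each hypothesis, P(data | H) works out to: P(data | r = 2) = (8/10) = 4/5; P(data | r = 4) = (6/10) = 3/5; P(data | r = 6) = (4/10) = 2/5; P(data | r = 7) = (3/10) = 3/10; P(data | r = 8) = (2/10) = 1/5.
Weighting by the prior gives 1/5 · 4/5 = 4/25, 1/5 · 3/5 = 3/25, 1/5 · 2/5 = 2/25, 1/5 · 3/10 = 3/50, 1/5 · 1/5 = 1/25; with total 23/50.
Hence P(r = 6 | data) = (2/25) / (23/50) = 4/23.

0.1739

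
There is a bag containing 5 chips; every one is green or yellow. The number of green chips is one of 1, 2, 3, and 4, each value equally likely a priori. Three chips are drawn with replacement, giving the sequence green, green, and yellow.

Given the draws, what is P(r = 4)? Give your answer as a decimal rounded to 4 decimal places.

The likelihood of the observed sequence under each hypothesis: P(data | r = 1) = (1/5)(1/5)(4/5) = 4/125; P(data | r = 2) = (2/5)(2/5)(3/5) = 12/125; P(data | r = 3) = (3/5)(3/5)(2/5) = 18/125; P(data | r = 4) = (4/5)(4/5)(1/5) = 16/125.
The prior-weighted likelihoods are 1/4 · 4/125 = 1/125, 1/4 · 12/125 = 3/125, 1/4 · 18/125 = 9/250, 1/4 · 16/125 = 4/125; with total 1/10.
Hence P(r = 4 | data) = (4/125) / (1/10) = 8/25.

0.3200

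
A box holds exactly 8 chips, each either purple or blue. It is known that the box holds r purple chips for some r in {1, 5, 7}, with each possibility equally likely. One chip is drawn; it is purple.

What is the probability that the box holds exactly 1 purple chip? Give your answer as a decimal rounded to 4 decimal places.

The likelihood of this draw under each hypothesis: P(data | r = 1) = (1/8) = 1/8; P(data | r = 5) = (5/8) = 5/8; P(data | r = 7) = (7/8) = 7/8.
Multiplying each by its prior: 1/3 · 1/8 = 1/24, 1/3 · 5/8 = 5/24, 1/3 · 7/8 = 7/24; with total 13/24.
So P(r = 1 | data) = (1/24) / (13/24) = 1/13.

0.0769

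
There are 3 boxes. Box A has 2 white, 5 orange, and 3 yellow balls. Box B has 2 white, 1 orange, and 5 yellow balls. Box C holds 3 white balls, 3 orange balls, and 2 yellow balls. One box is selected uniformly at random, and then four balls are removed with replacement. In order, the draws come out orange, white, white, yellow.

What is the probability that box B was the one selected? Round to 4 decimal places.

Compute the likelihood of the observed sequence for each case: P(data | box A) = (5/10)(2/10)(2/10)(3/10) = 0.006; P(data | box B) = (1/8)(2/8)(2/8)(5/8) = 0.0048828; P(data | box C) = (3/8)(3/8)(3/8)(2/8) = 0.013184.
The prior-weighted likelihoods are 1/3 · 0.006 = 0.002, 1/3 · 0.0048828 = 0.0016276, 1/3 · 0.013184 = 0.0043945; with total 0.0080221.
Therefore the posterior P(box B | data) = (0.0016276) / (0.0080221) = 0.20289.

0.2029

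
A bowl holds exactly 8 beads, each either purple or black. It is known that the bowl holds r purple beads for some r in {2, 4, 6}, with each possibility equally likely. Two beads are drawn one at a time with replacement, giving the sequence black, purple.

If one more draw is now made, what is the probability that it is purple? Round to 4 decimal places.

For each hypothesis, P(data | H) works out to: P(data | r = 2) = (6/8)(2/8) = 3/16; P(data | r = 4) = (4/8)(4/8) = 1/4; P(data | r = 6) = (2/8)(6/8) = 3/16.
Weighting by the prior gives 1/3 · 3/16 = 1/16, 1/3 · 1/4 = 1/12, 1/3 · 3/16 = 1/16; these sum to 5/24.
Dividing through by the total gives posterior P(r = 2 | data) = 3/10, P(r = 4 | data) = 2/5, P(r = 6 | data) = 3/10.
So P(purple next | data) = Σ P(purple next | H) P(H | data) = (1/4)(3/10) + (1/2)(2/5) + (3/4)(3/10) = 1/2.

0.5000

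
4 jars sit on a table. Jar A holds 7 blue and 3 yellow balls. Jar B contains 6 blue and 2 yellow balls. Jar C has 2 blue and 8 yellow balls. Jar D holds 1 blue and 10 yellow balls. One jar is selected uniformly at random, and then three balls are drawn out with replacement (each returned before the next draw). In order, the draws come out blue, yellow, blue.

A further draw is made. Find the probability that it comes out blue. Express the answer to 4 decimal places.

0.6586

Compute the likelihood of the observed sequence for each case: P(data | jar A) = (7/10)(3/10)(7/10) = 0.147; P(data | jar B) = (6/8)(2/8)(6/8) = 0.14062; P(data | jar C) = (2/10)(8/10)(2/10) = 0.032; P(data | jar D) = (1/11)(10/11)(1/11) = 0.0075131.
The prior-weighted likelihoods are 1/4 · 0.147 = 0.03675, 1/4 · 0.14062 = 0.035156, 1/4 · 0.032 = 0.008, 1/4 · 0.0075131 = 0.0018783; these sum to 0.081785.
Normalising, the posterior is P(jar A | data) = 0.44935, P(jar B | data) = 0.42986, P(jar C | data) = 0.097818, P(jar D | data) = 0.022966.
So P(blue next | data) = Σ P(blue next | H) P(H | data) = (7/10)(0.44935) + (3/4)(0.42986) + (1/5)(0.097818) + (1/11)(0.022966) = 0.6586.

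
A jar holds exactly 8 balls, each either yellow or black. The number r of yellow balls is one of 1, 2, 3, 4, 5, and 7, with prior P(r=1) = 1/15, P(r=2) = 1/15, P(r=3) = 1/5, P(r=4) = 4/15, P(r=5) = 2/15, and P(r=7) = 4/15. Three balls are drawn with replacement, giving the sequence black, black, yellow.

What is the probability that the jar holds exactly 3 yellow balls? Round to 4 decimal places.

0.3125

Under each hypothesis, the probability of the observed sequence is: P(data | r = 1) = (7/8)(7/8)(1/8) = 0.095703; P(data | r = 2) = (6/8)(6/8)(2/8) = 0.14062; P(data | r = 3) = (5/8)(5/8)(3/8) = 0.14648; P(data | r = 4) = (4/8)(4/8)(4/8) = 0.125; P(data | r = 5) = (3/8)(3/8)(5/8) = 0.087891; P(data | r = 7) = (1/8)(1/8)(7/8) = 0.013672.
Multiplying each by its prior: 1/15 · 0.095703 = 0.0063802, 1/15 · 0.14062 = 0.009375, 1/5 · 0.14648 = 0.029297, 4/15 · 0.125 = 0.033333, 2/15 · 0.087891 = 0.011719, 4/15 · 0.013672 = 0.0036458; summing to 0.09375.
By Bayes' rule, P(r = 3 | data) = (0.029297) / (0.09375) = 0.3125.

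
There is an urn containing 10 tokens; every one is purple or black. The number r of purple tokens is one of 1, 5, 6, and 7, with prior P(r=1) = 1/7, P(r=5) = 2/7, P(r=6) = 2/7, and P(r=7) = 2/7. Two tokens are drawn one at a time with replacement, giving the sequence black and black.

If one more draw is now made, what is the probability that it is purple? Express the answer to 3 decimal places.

0.359

For each hypothesis, P(data | H) works out to: P(data | r = 1) = (9/10)(9/10) = 81/100; P(data | r = 5) = (5/10)(5/10) = 1/4; P(data | r = 6) = (4/10)(4/10) = 4/25; P(data | r = 7) = (3/10)(3/10) = 9/100.
Weighting by the prior gives 1/7 · 81/100 = 81/700, 2/7 · 1/4 = 1/14, 2/7 · 4/25 = 8/175, 2/7 · 9/100 = 9/350; summing to 181/700.
Dividing through by the total gives posterior P(r = 1 | data) = 0.44751, P(r = 5 | data) = 0.27624, P(r = 6 | data) = 0.1768, P(r = 7 | data) = 0.099448.
Averaging over the posterior, P(purple next | data) = (1/10)(0.44751) + (1/2)(0.27624) + (3/5)(0.1768) + (7/10)(0.099448) = 0.35856.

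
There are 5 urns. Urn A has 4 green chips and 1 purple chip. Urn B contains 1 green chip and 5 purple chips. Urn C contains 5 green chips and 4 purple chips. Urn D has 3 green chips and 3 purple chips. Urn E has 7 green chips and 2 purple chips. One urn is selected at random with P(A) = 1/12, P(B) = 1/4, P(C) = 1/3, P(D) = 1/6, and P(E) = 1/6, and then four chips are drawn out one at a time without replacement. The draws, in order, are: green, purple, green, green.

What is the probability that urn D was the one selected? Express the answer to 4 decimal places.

0.1117

For each hypothesis, P(data | H) works out to: P(data | urn A) = (4/5)(1/4)(3/3)(2/2) = 1/5; P(data | urn B) = (1/6)(5/5)(0/4) = 0; P(data | urn C) = (5/9)(4/8)(4/7)(3/6) = 5/63; P(data | urn D) = (3/6)(3/5)(2/4)(1/3) = 1/20; P(data | urn E) = (7/9)(2/8)(6/7)(5/6) = 5/36.
Multiplying each by its prior: 1/12 · 1/5 = 1/60, 1/4 · 0 = 0, 1/3 · 5/63 = 5/189, 1/6 · 1/20 = 1/120, 1/6 · 5/36 = 5/216; summing to 47/630.
By Bayes' rule, P(urn D | data) = (1/120) / (47/630) = 21/188.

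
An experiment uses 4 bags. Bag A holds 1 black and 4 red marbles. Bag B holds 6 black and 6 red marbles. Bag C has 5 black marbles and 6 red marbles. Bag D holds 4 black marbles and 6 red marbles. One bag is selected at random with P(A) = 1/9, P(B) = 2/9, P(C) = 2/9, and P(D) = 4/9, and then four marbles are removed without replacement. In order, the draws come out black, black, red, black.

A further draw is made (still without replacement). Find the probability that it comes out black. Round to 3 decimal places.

0.277

For each hypothesis, P(data | H) works out to: P(data | bag A) = (1/5)(0/4) = 0; P(data | bag B) = (6/12)(5/11)(6/10)(4/9) = 0.060606; P(data | bag C) = (5/11)(4/10)(6/9)(3/8) = 0.045455; P(data | bag D) = (4/10)(3/9)(6/8)(2/7) = 0.028571.
Multiplying each by its prior: 1/9 · 0 = 0, 2/9 · 0.060606 = 0.013468, 2/9 · 0.045455 = 0.010101, 4/9 · 0.028571 = 0.012698; with total 0.036267.
The posterior is then P(bag A | data) = 0, P(bag B | data) = 0.37135, P(bag C | data) = 0.27851, P(bag D | data) = 0.35013.
The predictive probability is P(black next | data) = (3/8)(0.37135) + (2/7)(0.27851) + (1/6)(0.35013) = 0.27719.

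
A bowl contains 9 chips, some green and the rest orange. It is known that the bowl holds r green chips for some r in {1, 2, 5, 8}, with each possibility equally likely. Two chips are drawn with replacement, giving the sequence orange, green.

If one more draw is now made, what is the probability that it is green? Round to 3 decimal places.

0.444

Under each hypothesis, the probability of the observed sequence is: P(data | r = 1) = (8/9)(1/9) = 8/81; P(data | r = 2) = (7/9)(2/9) = 14/81; P(data | r = 5) = (4/9)(5/9) = 20/81; P(data | r = 8) = (1/9)(8/9) = 8/81.
Multiplying each by its prior: 1/4 · 8/81 = 2/81, 1/4 · 14/81 = 7/162, 1/4 · 20/81 = 5/81, 1/4 · 8/81 = 2/81; summing to 25/162.
The posterior is then P(r = 1 | data) = 4/25, P(r = 2 | data) = 7/25, P(r = 5 | data) = 2/5, P(r = 8 | data) = 4/25.
Averaging over the posterior, P(green next | data) = (1/9)(4/25) + (2/9)(7/25) + (5/9)(2/5) + (8/9)(4/25) = 4/9.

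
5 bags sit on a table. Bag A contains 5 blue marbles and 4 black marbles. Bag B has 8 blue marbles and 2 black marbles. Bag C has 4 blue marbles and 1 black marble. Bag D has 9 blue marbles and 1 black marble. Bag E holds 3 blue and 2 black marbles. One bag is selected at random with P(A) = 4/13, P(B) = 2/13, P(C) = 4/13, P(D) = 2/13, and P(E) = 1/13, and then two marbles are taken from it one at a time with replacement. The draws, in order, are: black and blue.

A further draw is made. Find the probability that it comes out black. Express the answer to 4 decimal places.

0.3146

Under each hypothesis, the probability of the observed sequence is: P(data | bag A) = (4/9)(5/9) = 0.24691; P(data | bag B) = (2/10)(8/10) = 0.16; P(data | bag C) = (1/5)(4/5) = 0.16; P(data | bag D) = (1/10)(9/10) = 0.09; P(data | bag E) = (2/5)(3/5) = 0.24.
Weighting by the prior gives 4/13 · 0.24691 = 0.075973, 2/13 · 0.16 = 0.024615, 4/13 · 0.16 = 0.049231, 2/13 · 0.09 = 0.013846, 1/13 · 0.24 = 0.018462; these sum to 0.18213.
Dividing through by the total gives posterior P(bag A | data) = 0.41714, P(bag B | data) = 0.13515, P(bag C | data) = 0.27031, P(bag D | data) = 0.076025, P(bag E | data) = 0.10137.
The predictive probability is P(black next | data) = (4/9)(0.41714) + (1/5)(0.13515) + (1/5)(0.27031) + (1/10)(0.076025) + (2/5)(0.10137) = 0.31464.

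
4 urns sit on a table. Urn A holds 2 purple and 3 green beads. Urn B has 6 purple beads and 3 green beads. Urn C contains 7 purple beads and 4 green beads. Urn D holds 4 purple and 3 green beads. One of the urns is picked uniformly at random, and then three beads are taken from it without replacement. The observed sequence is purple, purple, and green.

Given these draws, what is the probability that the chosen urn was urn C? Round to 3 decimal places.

Compute the likelihood of the observed sequence for each case: P(data | urn A) = (2/5)(1/4)(3/3) = 0.1; P(data | urn B) = (6/9)(5/8)(3/7) = 0.17857; P(data | urn C) = (7/11)(6/10)(4/9) = 0.1697; P(data | urn D) = (4/7)(3/6)(3/5) = 0.17143.
The prior-weighted likelihoods are 1/4 · 0.1 = 0.025, 1/4 · 0.17857 = 0.044643, 1/4 · 0.1697 = 0.042424, 1/4 · 0.17143 = 0.042857; these sum to 0.15492.
Hence P(urn C | data) = (0.042424) / (0.15492) = 0.27384.

0.274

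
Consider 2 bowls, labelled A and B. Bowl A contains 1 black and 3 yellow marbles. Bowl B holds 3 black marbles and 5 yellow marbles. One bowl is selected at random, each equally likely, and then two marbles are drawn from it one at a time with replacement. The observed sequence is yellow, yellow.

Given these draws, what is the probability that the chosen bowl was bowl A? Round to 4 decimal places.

For each hypothesis, P(data | H) works out to: P(data | bowl A) = (3/4)(3/4) = 9/16; P(data | bowl B) = (5/8)(5/8) = 25/64.
The prior-weighted likelihoods are 1/2 · 9/16 = 9/32, 1/2 · 25/64 = 25/128; with total 61/128.
By Bayes' rule, P(bowl A | data) = (9/32) / (61/128) = 36/61.

0.5902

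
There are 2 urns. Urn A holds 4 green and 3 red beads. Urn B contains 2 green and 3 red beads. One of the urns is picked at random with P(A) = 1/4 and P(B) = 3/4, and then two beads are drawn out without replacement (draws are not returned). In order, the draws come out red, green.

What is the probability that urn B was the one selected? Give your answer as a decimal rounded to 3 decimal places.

0.759

Under each hypothesis, the probability of the observed sequence is: P(data | urn A) = (3/7)(4/6) = 2/7; P(data | urn B) = (3/5)(2/4) = 3/10.
Multiplying each by its prior: 1/4 · 2/7 = 1/14, 3/4 · 3/10 = 9/40; these sum to 83/280.
So P(urn B | data) = (9/40) / (83/280) = 63/83.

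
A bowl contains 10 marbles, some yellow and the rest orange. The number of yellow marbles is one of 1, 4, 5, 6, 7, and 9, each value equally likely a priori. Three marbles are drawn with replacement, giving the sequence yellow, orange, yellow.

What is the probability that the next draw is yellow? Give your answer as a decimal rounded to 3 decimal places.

0.605

Compute the likelihood of the observed sequence for each case: P(data | r = 1) = (1/10)(9/10)(1/10) = 0.009; P(data | r = 4) = (4/10)(6/10)(4/10) = 0.096; P(data | r = 5) = (5/10)(5/10)(5/10) = 0.125; P(data | r = 6) = (6/10)(4/10)(6/10) = 0.144; P(data | r = 7) = (7/10)(3/10)(7/10) = 0.147; P(data | r = 9) = (9/10)(1/10)(9/10) = 0.081.
The prior-weighted likelihoods are 1/6 · 0.009 = 0.0015, 1/6 · 0.096 = 0.016, 1/6 · 0.125 = 0.020833, 1/6 · 0.144 = 0.024, 1/6 · 0.147 = 0.0245, 1/6 · 0.081 = 0.0135; summing to 0.10033.
Normalising, the posterior is P(r = 1 | data) = 0.01495, P(r = 4 | data) = 0.15947, P(r = 5 | data) = 0.20764, P(r = 6 | data) = 0.2392, P(r = 7 | data) = 0.24419, P(r = 9 | data) = 0.13455.
Averaging over the posterior, P(yellow next | data) = (1/10)(0.01495) + (2/5)(0.15947) + (1/2)(0.20764) + (3/5)(0.2392) + (7/10)(0.24419) + (9/10)(0.13455) = 0.60465.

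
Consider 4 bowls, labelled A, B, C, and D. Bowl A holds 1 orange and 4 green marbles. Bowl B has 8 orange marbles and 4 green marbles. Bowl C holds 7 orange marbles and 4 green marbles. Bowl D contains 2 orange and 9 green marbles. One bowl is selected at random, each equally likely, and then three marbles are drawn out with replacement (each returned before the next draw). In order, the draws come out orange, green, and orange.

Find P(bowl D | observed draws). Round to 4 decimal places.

Under each hypothesis, the probability of the observed sequence is: P(data | bowl A) = (1/5)(4/5)(1/5) = 0.032; P(data | bowl B) = (8/12)(4/12)(8/12) = 0.14815; P(data | bowl C) = (7/11)(4/11)(7/11) = 0.14726; P(data | bowl D) = (2/11)(9/11)(2/11) = 0.027047.
The prior-weighted likelihoods are 1/4 · 0.032 = 0.008, 1/4 · 0.14815 = 0.037037, 1/4 · 0.14726 = 0.036814, 1/4 · 0.027047 = 0.0067618; with total 0.088613.
Hence P(bowl D | data) = (0.0067618) / (0.088613) = 0.076307.

0.0763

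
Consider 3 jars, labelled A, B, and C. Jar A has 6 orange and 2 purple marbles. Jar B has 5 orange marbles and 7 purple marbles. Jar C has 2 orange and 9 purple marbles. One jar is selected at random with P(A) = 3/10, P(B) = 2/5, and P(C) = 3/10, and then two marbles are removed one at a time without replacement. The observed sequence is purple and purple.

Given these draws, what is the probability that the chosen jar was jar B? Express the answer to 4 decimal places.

0.3807

For each hypothesis, P(data | H) works out to: P(data | jar A) = (2/8)(1/7) = 0.035714; P(data | jar B) = (7/12)(6/11) = 0.31818; P(data | jar C) = (9/11)(8/10) = 0.65455.
Weighting by the prior gives 3/10 · 0.035714 = 0.010714, 2/5 · 0.31818 = 0.12727, 3/10 · 0.65455 = 0.19636; with total 0.33435.
So P(jar B | data) = (0.12727) / (0.33435) = 0.38066.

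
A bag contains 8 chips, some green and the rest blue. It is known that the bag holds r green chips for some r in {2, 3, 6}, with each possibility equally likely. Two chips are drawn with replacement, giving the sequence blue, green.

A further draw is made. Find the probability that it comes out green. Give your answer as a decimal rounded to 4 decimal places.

Under each hypothesis, the probability of the observed sequence is: P(data | r = 2) = (6/8)(2/8) = 3/16; P(data | r = 3) = (5/8)(3/8) = 15/64; P(data | r = 6) = (2/8)(6/8) = 3/16.
The prior-weighted likelihoods are 1/3 · 3/16 = 1/16, 1/3 · 15/64 = 5/64, 1/3 · 3/16 = 1/16; with total 13/64.
Dividing through by the total gives posterior P(r = 2 | data) = 4/13, P(r = 3 | data) = 5/13, P(r = 6 | data) = 4/13.
Averaging over the posterior, P(green next | data) = (1/4)(4/13) + (3/8)(5/13) + (3/4)(4/13) = 47/104.

0.4519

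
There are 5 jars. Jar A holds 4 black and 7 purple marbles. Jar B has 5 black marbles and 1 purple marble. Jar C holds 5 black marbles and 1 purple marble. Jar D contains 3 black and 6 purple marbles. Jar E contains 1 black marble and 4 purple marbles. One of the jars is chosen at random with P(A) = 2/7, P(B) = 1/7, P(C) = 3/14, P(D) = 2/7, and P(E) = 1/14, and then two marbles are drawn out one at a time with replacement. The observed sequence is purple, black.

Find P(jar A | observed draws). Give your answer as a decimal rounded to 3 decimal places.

The likelihood of the observed sequence under each hypothesis: P(data | jar A) = (7/11)(4/11) = 0.2314; P(data | jar B) = (1/6)(5/6) = 0.13889; P(data | jar C) = (1/6)(5/6) = 0.13889; P(data | jar D) = (6/9)(3/9) = 0.22222; P(data | jar E) = (4/5)(1/5) = 0.16.
The prior-weighted likelihoods are 2/7 · 0.2314 = 0.066116, 1/7 · 0.13889 = 0.019841, 3/14 · 0.13889 = 0.029762, 2/7 · 0.22222 = 0.063492, 1/14 · 0.16 = 0.011429; summing to 0.19064.
So P(jar A | data) = (0.066116) / (0.19064) = 0.34681.

0.347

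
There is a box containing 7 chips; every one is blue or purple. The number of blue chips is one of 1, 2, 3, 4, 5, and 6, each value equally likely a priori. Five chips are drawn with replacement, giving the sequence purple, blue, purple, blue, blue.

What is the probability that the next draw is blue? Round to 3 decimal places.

0.571

Under each hypothesis, the probability of the observed sequence is: P(data | r = 1) = (6/7)(1/7)(6/7)(1/7)(1/7) = 0.002142; P(data | r = 2) = (5/7)(2/7)(5/7)(2/7)(2/7) = 0.0119; P(data | r = 3) = (4/7)(3/7)(4/7)(3/7)(3/7) = 0.025704; P(data | r = 4) = (3/7)(4/7)(3/7)(4/7)(4/7) = 0.034271; P(data | r = 5) = (2/7)(5/7)(2/7)(5/7)(5/7) = 0.02975; P(data | r = 6) = (1/7)(6/7)(1/7)(6/7)(6/7) = 0.012852.
Multiplying each by its prior: 1/6 · 0.002142 = 0.00035699, 1/6 · 0.0119 = 0.0019833, 1/6 · 0.025704 = 0.0042839, 1/6 · 0.034271 = 0.0057119, 1/6 · 0.02975 = 0.0049583, 1/6 · 0.012852 = 0.002142; with total 0.019436.
Dividing through by the total gives posterior P(r = 1 | data) = 0.018367, P(r = 2 | data) = 0.10204, P(r = 3 | data) = 0.22041, P(r = 4 | data) = 0.29388, P(r = 5 | data) = 0.2551, P(r = 6 | data) = 0.1102.
Averaging over the posterior, P(blue next | data) = (1/7)(0.018367) + (2/7)(0.10204) + (3/7)(0.22041) + (4/7)(0.29388) + (5/7)(0.2551) + (6/7)(0.1102) = 0.57085.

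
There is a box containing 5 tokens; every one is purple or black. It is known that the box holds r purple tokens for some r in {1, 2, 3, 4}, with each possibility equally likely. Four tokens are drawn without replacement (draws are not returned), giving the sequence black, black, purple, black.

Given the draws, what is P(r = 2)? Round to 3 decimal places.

0.333

For each hypothesis, P(data | H) works out to: P(data | r = 1) = (4/5)(3/4)(1/3)(2/2) = 1/5; P(data | r = 2) = (3/5)(2/4)(2/3)(1/2) = 1/10; P(data | r = 3) = (2/5)(1/4)(3/3)(0/2) = 0; P(data | r = 4) = (1/5)(0/4) = 0.
Weighting by the prior gives 1/4 · 1/5 = 1/20, 1/4 · 1/10 = 1/40, 1/4 · 0 = 0, 1/4 · 0 = 0; these sum to 3/40.
By Bayes' rule, P(r = 2 | data) = (1/40) / (3/40) = 1/3.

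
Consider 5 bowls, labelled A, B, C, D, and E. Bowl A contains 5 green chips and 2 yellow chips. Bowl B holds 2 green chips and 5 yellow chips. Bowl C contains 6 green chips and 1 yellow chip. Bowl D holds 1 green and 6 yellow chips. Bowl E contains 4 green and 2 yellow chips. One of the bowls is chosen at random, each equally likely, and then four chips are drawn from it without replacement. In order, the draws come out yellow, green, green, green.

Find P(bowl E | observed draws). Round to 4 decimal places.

Under each hypothesis, the probability of the observed sequence is: P(data | bowl A) = (2/7)(5/6)(4/5)(3/4) = 1/7; P(data | bowl B) = (5/7)(2/6)(1/5)(0/4) = 0; P(data | bowl C) = (1/7)(6/6)(5/5)(4/4) = 1/7; P(data | bowl D) = (6/7)(1/6)(0/5) = 0; P(data | bowl E) = (2/6)(4/5)(3/4)(2/3) = 2/15.
Weighting by the prior gives 1/5 · 1/7 = 1/35, 1/5 · 0 = 0, 1/5 · 1/7 = 1/35, 1/5 · 0 = 0, 1/5 · 2/15 = 2/75; these sum to 44/525.
Hence P(bowl E | data) = (2/75) / (44/525) = 7/22.

0.3182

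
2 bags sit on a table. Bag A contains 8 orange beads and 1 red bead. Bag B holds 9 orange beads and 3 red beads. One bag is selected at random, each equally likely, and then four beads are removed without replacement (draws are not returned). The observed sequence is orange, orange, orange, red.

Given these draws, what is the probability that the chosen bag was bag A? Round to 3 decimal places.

Compute the likelihood of the observed sequence for each case: P(data | bag A) = (8/9)(7/8)(6/7)(1/6) = 1/9; P(data | bag B) = (9/12)(8/11)(7/10)(3/9) = 7/55.
Weighting by the prior gives 1/2 · 1/9 = 1/18, 1/2 · 7/55 = 7/110; these sum to 59/495.
Therefore the posterior P(bag A | data) = (1/18) / (59/495) = 55/118.

0.466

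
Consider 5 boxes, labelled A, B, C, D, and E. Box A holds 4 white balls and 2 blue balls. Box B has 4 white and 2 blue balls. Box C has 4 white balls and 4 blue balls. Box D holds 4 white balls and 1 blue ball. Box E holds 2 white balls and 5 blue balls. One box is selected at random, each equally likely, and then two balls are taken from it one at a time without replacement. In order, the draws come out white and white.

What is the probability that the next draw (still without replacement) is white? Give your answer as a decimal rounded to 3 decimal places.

0.524

Compute the likelihood of the observed sequence for each case: P(data | box A) = (4/6)(3/5) = 0.4; P(data | box B) = (4/6)(3/5) = 0.4; P(data | box C) = (4/8)(3/7) = 0.21429; P(data | box D) = (4/5)(3/4) = 0.6; P(data | box E) = (2/7)(1/6) = 0.047619.
The prior-weighted likelihoods are 1/5 · 0.4 = 0.08, 1/5 · 0.4 = 0.08, 1/5 · 0.21429 = 0.042857, 1/5 · 0.6 = 0.12, 1/5 · 0.047619 = 0.0095238; with total 0.33238.
The posterior is then P(box A | data) = 0.24069, P(box B | data) = 0.24069, P(box C | data) = 0.12894, P(box D | data) = 0.36103, P(box E | data) = 0.028653.
Averaging over the posterior, P(white next | data) = (1/2)(0.24069) + (1/2)(0.24069) + (1/3)(0.12894) + (2/3)(0.36103) + (0)(0.028653) = 0.52436.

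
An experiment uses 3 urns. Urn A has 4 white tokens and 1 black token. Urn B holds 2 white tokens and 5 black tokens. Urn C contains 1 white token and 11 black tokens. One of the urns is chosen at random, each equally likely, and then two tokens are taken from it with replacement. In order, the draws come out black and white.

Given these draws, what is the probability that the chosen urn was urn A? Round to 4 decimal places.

0.3632

Compute the likelihood of the observed sequence for each case: P(data | urn A) = (1/5)(4/5) = 0.16; P(data | urn B) = (5/7)(2/7) = 0.20408; P(data | urn C) = (11/12)(1/12) = 0.076389.
Weighting by the prior gives 1/3 · 0.16 = 0.053333, 1/3 · 0.20408 = 0.068027, 1/3 · 0.076389 = 0.025463; with total 0.14682.
By Bayes' rule, P(urn A | data) = (0.053333) / (0.14682) = 0.36325.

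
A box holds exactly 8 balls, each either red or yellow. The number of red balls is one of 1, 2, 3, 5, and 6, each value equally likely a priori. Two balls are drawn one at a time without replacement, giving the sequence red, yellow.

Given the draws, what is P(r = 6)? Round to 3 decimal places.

0.197

Compute the likelihood of the observed sequence for each case: P(data | r = 1) = (1/8)(7/7) = 1/8; P(data | r = 2) = (2/8)(6/7) = 3/14; P(data | r = 3) = (3/8)(5/7) = 15/56; P(data | r = 5) = (5/8)(3/7) = 15/56; P(data | r = 6) = (6/8)(2/7) = 3/14.
Weighting by the prior gives 1/5 · 1/8 = 1/40, 1/5 · 3/14 = 3/70, 1/5 · 15/56 = 3/56, 1/5 · 15/56 = 3/56, 1/5 · 3/14 = 3/70; these sum to 61/280.
So P(r = 6 | data) = (3/70) / (61/280) = 12/61.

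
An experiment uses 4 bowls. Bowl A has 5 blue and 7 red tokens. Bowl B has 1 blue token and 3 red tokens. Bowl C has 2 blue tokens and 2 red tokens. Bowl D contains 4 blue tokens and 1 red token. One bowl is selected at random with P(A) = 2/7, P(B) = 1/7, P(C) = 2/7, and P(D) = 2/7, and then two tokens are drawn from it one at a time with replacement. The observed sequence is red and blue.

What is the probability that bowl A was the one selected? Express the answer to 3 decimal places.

0.325

Compute the likelihood of the observed sequence for each case: P(data | bowl A) = (7/12)(5/12) = 0.24306; P(data | bowl B) = (3/4)(1/4) = 0.1875; P(data | bowl C) = (2/4)(2/4) = 0.25; P(data | bowl D) = (1/5)(4/5) = 0.16.
The prior-weighted likelihoods are 2/7 · 0.24306 = 0.069444, 1/7 · 0.1875 = 0.026786, 2/7 · 0.25 = 0.071429, 2/7 · 0.16 = 0.045714; with total 0.21337.
By Bayes' rule, P(bowl A | data) = (0.069444) / (0.21337) = 0.32546.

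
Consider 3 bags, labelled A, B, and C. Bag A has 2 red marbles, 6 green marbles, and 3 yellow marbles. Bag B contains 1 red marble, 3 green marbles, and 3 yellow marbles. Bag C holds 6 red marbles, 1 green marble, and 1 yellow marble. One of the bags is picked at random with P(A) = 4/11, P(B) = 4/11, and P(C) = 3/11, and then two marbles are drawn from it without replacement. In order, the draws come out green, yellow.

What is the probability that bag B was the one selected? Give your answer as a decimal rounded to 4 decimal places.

The likelihood of the observed sequence under each hypothesis: P(data | bag A) = (6/11)(3/10) = 0.16364; P(data | bag B) = (3/7)(3/6) = 0.21429; P(data | bag C) = (1/8)(1/7) = 0.017857.
Multiplying each by its prior: 4/11 · 0.16364 = 0.059504, 4/11 · 0.21429 = 0.077922, 3/11 · 0.017857 = 0.0048701; these sum to 0.1423.
By Bayes' rule, P(bag B | data) = (0.077922) / (0.1423) = 0.5476.

0.5476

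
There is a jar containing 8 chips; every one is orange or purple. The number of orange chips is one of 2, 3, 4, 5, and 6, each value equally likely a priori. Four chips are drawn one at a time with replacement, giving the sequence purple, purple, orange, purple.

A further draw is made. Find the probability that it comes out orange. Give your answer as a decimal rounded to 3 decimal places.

0.399

Under each hypothesis, the probability of the observed sequence is: P(data | r = 2) = (6/8)(6/8)(2/8)(6/8) = 0.10547; P(data | r = 3) = (5/8)(5/8)(3/8)(5/8) = 0.091553; P(data | r = 4) = (4/8)(4/8)(4/8)(4/8) = 0.0625; P(data | r = 5) = (3/8)(3/8)(5/8)(3/8) = 0.032959; P(data | r = 6) = (2/8)(2/8)(6/8)(2/8) = 0.011719.
Weighting by the prior gives 1/5 · 0.10547 = 0.021094, 1/5 · 0.091553 = 0.018311, 1/5 · 0.0625 = 0.0125, 1/5 · 0.032959 = 0.0065918, 1/5 · 0.011719 = 0.0023437; with total 0.06084.
Normalising, the posterior is P(r = 2 | data) = 0.34671, P(r = 3 | data) = 0.30096, P(r = 4 | data) = 0.20546, P(r = 5 | data) = 0.10835, P(r = 6 | data) = 0.038523.
So P(orange next | data) = Σ P(orange next | H) P(H | data) = (1/4)(0.34671) + (3/8)(0.30096) + (1/2)(0.20546) + (5/8)(0.10835) + (3/4)(0.038523) = 0.39888.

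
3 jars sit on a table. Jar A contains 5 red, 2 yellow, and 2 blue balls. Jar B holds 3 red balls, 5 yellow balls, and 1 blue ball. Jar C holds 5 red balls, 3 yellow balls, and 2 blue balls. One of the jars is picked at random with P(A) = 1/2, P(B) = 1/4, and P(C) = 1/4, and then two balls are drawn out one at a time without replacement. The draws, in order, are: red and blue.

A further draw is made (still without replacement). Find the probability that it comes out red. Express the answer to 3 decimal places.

For each hypothesis, P(data | H) works out to: P(data | jar A) = (5/9)(2/8) = 5/36; P(data | jar B) = (3/9)(1/8) = 1/24; P(data | jar C) = (5/10)(2/9) = 1/9.
Multiplying each by its prior: 1/2 · 5/36 = 5/72, 1/4 · 1/24 = 1/96, 1/4 · 1/9 = 1/36; these sum to 31/288.
The posterior is then P(jar A | data) = 20/31, P(jar B | data) = 3/31, P(jar C | data) = 8/31.
Averaging over the posterior, P(red next | data) = (4/7)(20/31) + (2/7)(3/31) + (1/2)(8/31) = 114/217.

0.525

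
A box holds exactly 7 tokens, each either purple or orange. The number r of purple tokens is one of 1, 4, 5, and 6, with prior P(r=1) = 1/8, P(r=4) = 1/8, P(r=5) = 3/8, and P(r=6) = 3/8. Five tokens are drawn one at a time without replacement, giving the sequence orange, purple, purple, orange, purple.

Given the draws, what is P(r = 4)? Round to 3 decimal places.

Under each hypothesis, the probability of the observed sequence is: P(data | r = 1) = (6/7)(1/6)(0/5) = 0; P(data | r = 4) = (3/7)(4/6)(3/5)(2/4)(2/3) = 2/35; P(data | r = 5) = (2/7)(5/6)(4/5)(1/4)(3/3) = 1/21; P(data | r = 6) = (1/7)(6/6)(5/5)(0/4) = 0.
Multiplying each by its prior: 1/8 · 0 = 0, 1/8 · 2/35 = 1/140, 3/8 · 1/21 = 1/56, 3/8 · 0 = 0; with total 1/40.
Therefore the posterior P(r = 4 | data) = (1/140) / (1/40) = 2/7.

0.286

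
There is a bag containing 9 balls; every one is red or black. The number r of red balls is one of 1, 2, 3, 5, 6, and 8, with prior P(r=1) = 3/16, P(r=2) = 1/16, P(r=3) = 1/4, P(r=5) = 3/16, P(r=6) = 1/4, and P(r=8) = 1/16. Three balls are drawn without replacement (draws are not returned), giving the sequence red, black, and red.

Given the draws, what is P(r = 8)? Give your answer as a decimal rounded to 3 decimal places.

The likelihood of the observed sequence under each hypothesis: P(data | r = 1) = (1/9)(8/8)(0/7) = 0; P(data | r = 2) = (2/9)(7/8)(1/7) = 0.027778; P(data | r = 3) = (3/9)(6/8)(2/7) = 0.071429; P(data | r = 5) = (5/9)(4/8)(4/7) = 0.15873; P(data | r = 6) = (6/9)(3/8)(5/7) = 0.17857; P(data | r = 8) = (8/9)(1/8)(7/7) = 0.11111.
The prior-weighted likelihoods are 3/16 · 0 = 0, 1/16 · 0.027778 = 0.0017361, 1/4 · 0.071429 = 0.017857, 3/16 · 0.15873 = 0.029762, 1/4 · 0.17857 = 0.044643, 1/16 · 0.11111 = 0.0069444; with total 0.10094.
So P(r = 8 | data) = (0.0069444) / (0.10094) = 0.068796.

0.069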